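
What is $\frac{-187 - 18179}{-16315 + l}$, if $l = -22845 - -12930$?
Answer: $\frac{9183}{13115} \approx 0.70019$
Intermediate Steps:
$l = -9915$ ($l = -22845 + 12930 = -9915$)
$\frac{-187 - 18179}{-16315 + l} = \frac{-187 - 18179}{-16315 - 9915} = - \frac{18366}{-26230} = \left(-18366\right) \left(- \frac{1}{26230}\right) = \frac{9183}{13115}$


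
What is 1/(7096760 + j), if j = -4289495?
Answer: 1/2807265 ≈ 3.5622e-7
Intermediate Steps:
1/(7096760 + j) = 1/(7096760 - 4289495) = 1/2807265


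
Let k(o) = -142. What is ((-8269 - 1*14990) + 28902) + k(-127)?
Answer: 5501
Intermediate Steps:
((-8269 - 1*14990) + 28902) + k(-127) = ((-8269 - 1*14990) + 28902) - 142 = ((-8269 - 14990) + 28902) - 142 = (-23259 + 28902) - 142 = 5643 - 142 = 5501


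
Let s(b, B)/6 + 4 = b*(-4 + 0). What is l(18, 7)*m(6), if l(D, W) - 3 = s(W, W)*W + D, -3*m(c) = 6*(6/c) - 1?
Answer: 2205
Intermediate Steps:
s(b, B) = -24 - 24*b (s(b, B) = -24 + 6*(b*(-4 + 0)) = -24 + 6*(b*(-4)) = -24 + 6*(-4*b) = -24 - 24*b)
m(c) = ⅓ - 12/c (m(c) = -(6*(6/c) - 1)/3 = -(36/c - 1)/3 = -(-1 + 36/c)/3 = ⅓ - 12/c)
l(D, W) = 3 + D + W*(-24 - 24*W) (l(D, W) = 3 + ((-24 - 24*W)*W + D) = 3 + (W*(-24 - 24*W) + D) = 3 + (D + W*(-24 - 24*W)) = 3 + D + W*(-24 - 24*W))
l(18, 7)*m(6) = (3 + 18 - 24*7*(1 + 7))*((⅓)*(-36 + 6)/6) = (3 + 18 - 24*7*8)*((⅓)*(⅙)*(-30)) = (3 + 18 - 1344)*(-5/3) = -1323*(-5/3) = 2205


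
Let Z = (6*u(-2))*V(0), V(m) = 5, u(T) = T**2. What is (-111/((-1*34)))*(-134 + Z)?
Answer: -777/17 ≈ -45.706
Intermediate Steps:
Z = 120 (Z = (6*(-2)**2)*5 = (6*4)*5 = 24*5 = 120)
(-111/((-1*34)))*(-134 + Z) = (-111/((-1*34)))*(-134 + 120) = -111/(-34)*(-14) = -111*(-1/34)*(-14) = (111/34)*(-14) = -777/17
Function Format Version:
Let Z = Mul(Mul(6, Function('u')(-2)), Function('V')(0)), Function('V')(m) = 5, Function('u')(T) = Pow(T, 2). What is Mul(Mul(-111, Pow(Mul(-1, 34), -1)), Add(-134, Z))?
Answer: Rational(-777, 17) ≈ -45.706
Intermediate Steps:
Z = 120 (Z = Mul(Mul(6, Pow(-2, 2)), 5) = Mul(Mul(6, 4), 5) = Mul(24, 5) = 120)
Mul(Mul(-111, Pow(Mul(-1, 34), -1)), Add(-134, Z)) = Mul(Mul(-111, Pow(Mul(-1, 34), -1)), Add(-134, 120)) = Mul(Mul(-111, Pow(-34, -1)), -14) = Mul(Mul(-111, Rational(-1, 34)), -14) = Mul(Rational(111, 34), -14) = Rational(-777, 17)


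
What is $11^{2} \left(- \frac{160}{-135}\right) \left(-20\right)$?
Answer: $- \frac{77440}{27} \approx -2868.1$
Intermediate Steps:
$11^{2} \left(- \frac{160}{-135}\right) \left(-20\right) = 121 \left(\left(-160\right) \left(- \frac{1}{135}\right)\right) \left(-20\right) = 121 \cdot \frac{32}{27} \left(-20\right) = \frac{3872}{27} \left(-20\right) = - \frac{77440}{27}$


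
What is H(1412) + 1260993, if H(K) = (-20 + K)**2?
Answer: 3198657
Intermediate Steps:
H(1412) + 1260993 = (-20 + 1412)**2 + 1260993 = 1392**2 + 1260993 = 1937664 + 1260993 = 3198657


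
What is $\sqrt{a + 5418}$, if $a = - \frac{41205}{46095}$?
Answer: $\frac{\sqrt{51155514991}}{3073} \approx 73.601$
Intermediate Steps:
$a = - \frac{2747}{3073}$ ($a = \left(-41205\right) \frac{1}{46095} = - \frac{2747}{3073} \approx -0.89392$)
$\sqrt{a + 5418} = \sqrt{- \frac{2747}{3073} + 5418} = \sqrt{\frac{16646767}{3073}} = \frac{\sqrt{51155514991}}{3073}$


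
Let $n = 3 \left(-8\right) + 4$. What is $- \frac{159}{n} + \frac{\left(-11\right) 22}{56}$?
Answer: $\frac{127}{35} \approx 3.6286$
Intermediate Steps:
$n = -20$ ($n = -24 + 4 = -20$)
$- \frac{159}{n} + \frac{\left(-11\right) 22}{56} = - \frac{159}{-20} + \frac{\left(-11\right) 22}{56} = \left(-159\right) \left(- \frac{1}{20}\right) - \frac{121}{28} = \frac{159}{20} - \frac{121}{28} = \frac{127}{35}$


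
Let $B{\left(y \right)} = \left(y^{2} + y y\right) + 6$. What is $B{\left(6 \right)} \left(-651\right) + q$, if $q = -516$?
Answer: $-51294$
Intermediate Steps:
$B{\left(y \right)} = 6 + 2 y^{2}$ ($B{\left(y \right)} = \left(y^{2} + y^{2}\right) + 6 = 2 y^{2} + 6 = 6 + 2 y^{2}$)
$B{\left(6 \right)} \left(-651\right) + q = \left(6 + 2 \cdot 6^{2}\right) \left(-651\right) - 516 = \left(6 + 2 \cdot 36\right) \left(-651\right) - 516 = \left(6 + 72\right) \left(-651\right) - 516 = 78 \left(-651\right) - 516 = -50778 - 516 = -51294$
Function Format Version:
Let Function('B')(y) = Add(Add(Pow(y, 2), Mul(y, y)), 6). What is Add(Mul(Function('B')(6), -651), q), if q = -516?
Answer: -51294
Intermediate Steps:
Function('B')(y) = Add(6, Mul(2, Pow(y, 2))) (Function('B')(y) = Add(Add(Pow(y, 2), Pow(y, 2)), 6) = Add(Mul(2, Pow(y, 2)), 6) = Add(6, Mul(2, Pow(y, 2))))
Add(Mul(Function('B')(6), -651), q) = Add(Mul(Add(6, Mul(2, Pow(6, 2))), -651), -516) = Add(Mul(Add(6, Mul(2, 36)), -651), -516) = Add(Mul(Add(6, 72), -651), -516) = Add(Mul(78, -651), -516) = Add(-50778, -516) = -51294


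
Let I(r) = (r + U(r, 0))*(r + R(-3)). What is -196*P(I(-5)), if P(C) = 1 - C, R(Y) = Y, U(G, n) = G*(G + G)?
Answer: -70756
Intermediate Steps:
U(G, n) = 2*G² (U(G, n) = G*(2*G) = 2*G²)
I(r) = (-3 + r)*(r + 2*r²) (I(r) = (r + 2*r²)*(r - 3) = (r + 2*r²)*(-3 + r) = (-3 + r)*(r + 2*r²))
-196*P(I(-5)) = -196*(1 - (-5)*(-3 - 5*(-5) + 2*(-5)²)) = -196*(1 - (-5)*(-3 + 25 + 2*25)) = -196*(1 - (-5)*(-3 + 25 + 50)) = -196*(1 - (-5)*72) = -196*(1 - 1*(-360)) = -196*(1 + 360) = -196*361 = -70756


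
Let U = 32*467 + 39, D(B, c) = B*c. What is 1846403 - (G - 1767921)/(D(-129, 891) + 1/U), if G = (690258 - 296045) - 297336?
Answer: 794930718502814/430532759 ≈ 1.8464e+6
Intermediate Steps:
U = 14983 (U = 14944 + 39 = 14983)
G = 96877 (G = 394213 - 297336 = 96877)
1846403 - (G - 1767921)/(D(-129, 891) + 1/U) = 1846403 - (96877 - 1767921)/(-129*891 + 1/14983) = 1846403 - (-1671044)/(-114939 + 1/14983) = 1846403 - (-1671044)/(-1722131036/14983) = 1846403 - (-1671044)*(-14983)/1722131036 = 1846403 - 1*6259313063/430532759 = 1846403 - 6259313063/430532759 = 794930718502814/430532759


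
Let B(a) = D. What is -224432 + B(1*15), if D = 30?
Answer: -224402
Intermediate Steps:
B(a) = 30
-224432 + B(1*15) = -224432 + 30 = -224402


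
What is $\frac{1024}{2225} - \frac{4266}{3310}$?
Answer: $- \frac{610241}{736475} \approx -0.8286$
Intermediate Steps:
$\frac{1024}{2225} - \frac{4266}{3310} = 1024 \cdot \frac{1}{2225} - \frac{2133}{1655} = \frac{1024}{2225} - \frac{2133}{1655} = - \frac{610241}{736475}$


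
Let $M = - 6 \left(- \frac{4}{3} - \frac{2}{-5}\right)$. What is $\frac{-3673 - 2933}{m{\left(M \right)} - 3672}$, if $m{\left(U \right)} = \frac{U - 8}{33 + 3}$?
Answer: $\frac{99090}{55081} \approx 1.799$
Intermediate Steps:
$M = \frac{28}{5}$ ($M = - 6 \left(\left(-4\right) \frac{1}{3} - - \frac{2}{5}\right) = - 6 \left(- \frac{4}{3} + \frac{2}{5}\right) = \left(-6\right) \left(- \frac{14}{15}\right) = \frac{28}{5} \approx 5.6$)
$m{\left(U \right)} = - \frac{2}{9} + \frac{U}{36}$ ($m{\left(U \right)} = \frac{-8 + U}{36} = \left(-8 + U\right) \frac{1}{36} = - \frac{2}{9} + \frac{U}{36}$)
$\frac{-3673 - 2933}{m{\left(M \right)} - 3672} = \frac{-3673 - 2933}{\left(- \frac{2}{9} + \frac{1}{36} \cdot \frac{28}{5}\right) - 3672} = - \frac{6606}{\left(- \frac{2}{9} + \frac{7}{45}\right) - 3672} = - \frac{6606}{- \frac{1}{15} - 3672} = - \frac{6606}{- \frac{55081}{15}} = \left(-6606\right) \left(- \frac{15}{55081}\right) = \frac{99090}{55081}$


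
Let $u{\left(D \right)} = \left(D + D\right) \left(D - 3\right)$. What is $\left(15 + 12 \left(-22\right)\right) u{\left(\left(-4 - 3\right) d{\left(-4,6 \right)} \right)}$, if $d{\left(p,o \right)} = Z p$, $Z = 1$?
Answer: $-348600$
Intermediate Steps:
$d{\left(p,o \right)} = p$ ($d{\left(p,o \right)} = 1 p = p$)
$u{\left(D \right)} = 2 D \left(-3 + D\right)$
$\left(15 + 12 \left(-22\right)\right) u{\left(\left(-4 - 3\right) d{\left(-4,6 \right)} \right)} = \left(15 + 12 \left(-22\right)\right) 2 \left(-4 - 3\right) \left(-4\right) \left(-3 + \left(-4 - 3\right) \left(-4\right)\right) = \left(15 - 264\right) 2 \left(\left(-7\right) \left(-4\right)\right) \left(-3 - -28\right) = - 249 \cdot 2 \cdot 28 \left(-3 + 28\right) = - 249 \cdot 2 \cdot 28 \cdot 25 = \left(-249\right) 1400 = -348600$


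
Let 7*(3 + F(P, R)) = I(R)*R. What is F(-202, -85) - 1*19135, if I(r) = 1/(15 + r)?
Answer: -1875507/98 ≈ -19138.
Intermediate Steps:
F(P, R) = -3 + R/(7*(15 + R)) (F(P, R) = -3 + (R/(15 + R))/7 = -3 + R/(7*(15 + R)))
F(-202, -85) - 1*19135 = 5*(-63 - 4*(-85))/(7*(15 - 85)) - 1*19135 = (5/7)*(-63 + 340)/(-70) - 19135 = (5/7)*(-1/70)*277 - 19135 = -277/98 - 19135 = -1875507/98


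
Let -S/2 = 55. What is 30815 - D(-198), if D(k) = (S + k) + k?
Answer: 31321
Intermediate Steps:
S = -110 (S = -2*55 = -110)
D(k) = -110 + 2*k (D(k) = (-110 + k) + k = -110 + 2*k)
30815 - D(-198) = 30815 - (-110 + 2*(-198)) = 30815 - (-110 - 396) = 30815 - 1*(-506) = 30815 + 506 = 31321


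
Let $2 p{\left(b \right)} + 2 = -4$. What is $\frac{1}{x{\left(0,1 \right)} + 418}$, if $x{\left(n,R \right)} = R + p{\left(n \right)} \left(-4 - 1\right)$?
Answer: $\frac{1}{434} \approx 0.0023041$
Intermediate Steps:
$p{\left(b \right)} = -3$ ($p{\left(b \right)} = -1 + \frac{1}{2} \left(-4\right) = -1 - 2 = -3$)
$x{\left(n,R \right)} = 15 + R$ ($x{\left(n,R \right)} = R - 3 \left(-4 - 1\right) = R - -15 = R + 15 = 15 + R$)
$\frac{1}{x{\left(0,1 \right)} + 418} = \frac{1}{\left(15 + 1\right) + 418} = \frac{1}{16 + 418} = \frac{1}{434}$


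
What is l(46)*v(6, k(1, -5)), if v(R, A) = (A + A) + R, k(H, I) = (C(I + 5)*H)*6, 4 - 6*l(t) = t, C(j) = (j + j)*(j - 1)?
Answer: -42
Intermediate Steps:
C(j) = 2*j*(-1 + j) (C(j) = (2*j)*(-1 + j) = 2*j*(-1 + j))
l(t) = ⅔ - t/6
k(H, I) = 12*H*(4 + I)*(5 + I) (k(H, I) = ((2*(I + 5)*(-1 + (I + 5)))*H)*6 = ((2*(5 + I)*(-1 + (5 + I)))*H)*6 = ((2*(5 + I)*(4 + I))*H)*6 = ((2*(4 + I)*(5 + I))*H)*6 = (2*H*(4 + I)*(5 + I))*6 = 12*H*(4 + I)*(5 + I))
v(R, A) = R + 2*A (v(R, A) = 2*A + R = R + 2*A)
l(46)*v(6, k(1, -5)) = (⅔ - ⅙*46)*(6 + 2*(12*1*(4 - 5)*(5 - 5))) = (⅔ - 23/3)*(6 + 2*(12*1*(-1)*0)) = -7*(6 + 2*0) = -7*(6 + 0) = -7*6 = -42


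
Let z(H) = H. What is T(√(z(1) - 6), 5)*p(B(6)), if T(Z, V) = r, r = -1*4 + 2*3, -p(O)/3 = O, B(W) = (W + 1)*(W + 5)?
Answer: -462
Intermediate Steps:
B(W) = (1 + W)*(5 + W)
p(O) = -3*O
r = 2 (r = -4 + 6 = 2)
T(Z, V) = 2
T(√(z(1) - 6), 5)*p(B(6)) = 2*(-3*(5 + 6² + 6*6)) = 2*(-3*(5 + 36 + 36)) = 2*(-3*77) = 2*(-231) = -462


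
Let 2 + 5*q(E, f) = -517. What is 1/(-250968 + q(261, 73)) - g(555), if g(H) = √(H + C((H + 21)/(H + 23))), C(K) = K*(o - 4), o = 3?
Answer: -5/1255359 - √160107/17 ≈ -23.537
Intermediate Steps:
C(K) = -K (C(K) = K*(3 - 4) = K*(-1) = -K)
q(E, f) = -519/5 (q(E, f) = -⅖ + (⅕)*(-517) = -⅖ - 517/5 = -519/5)
g(H) = √(H - (21 + H)/(23 + H)) (g(H) = √(H - (H + 21)/(H + 23)) = √(H - (21 + H)/(23 + H)))
1/(-250968 + q(261, 73)) - g(555) = 1/(-250968 - 519/5) - √((-21 - 1*555 + 555*(23 + 555))/(23 + 555)) = 1/(-1255359/5) - √((-21 - 555 + 555*578)/578) = -5/1255359 - √((-21 - 555 + 320790)/578) = -5/1255359 - √((1/578)*320214) = -5/1255359 - √(160107/289) = -5/1255359 - √160107/17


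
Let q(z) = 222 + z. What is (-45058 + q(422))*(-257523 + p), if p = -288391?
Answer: 24246224396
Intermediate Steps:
(-45058 + q(422))*(-257523 + p) = (-45058 + (222 + 422))*(-257523 - 288391) = (-45058 + 644)*(-545914) = -44414*(-545914) = 24246224396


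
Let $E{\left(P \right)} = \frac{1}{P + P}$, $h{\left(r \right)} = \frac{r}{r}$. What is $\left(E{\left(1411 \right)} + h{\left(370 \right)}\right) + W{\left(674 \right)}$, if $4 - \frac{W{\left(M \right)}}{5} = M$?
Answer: $- \frac{9450877}{2822} \approx -3349.0$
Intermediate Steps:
$h{\left(r \right)} = 1$
$E{\left(P \right)} = \frac{1}{2 P}$
$W{\left(M \right)} = 20 - 5 M$
$\left(E{\left(1411 \right)} + h{\left(370 \right)}\right) + W{\left(674 \right)} = \left(\frac{1}{2 \cdot 1411} + 1\right) + \left(20 - 3370\right) = \left(\frac{1}{2} \cdot \frac{1}{1411} + 1\right) + \left(20 - 3370\right) = \left(\frac{1}{2822} + 1\right) - 3350 = \frac{2823}{2822} - 3350 = - \frac{9450877}{2822}$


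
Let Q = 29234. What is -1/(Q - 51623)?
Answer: 1/22389 ≈ 4.4665e-5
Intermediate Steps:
-1/(Q - 51623) = -1/(29234 - 51623) = -1/(-22389) = -1*(-1/22389) = 1/22389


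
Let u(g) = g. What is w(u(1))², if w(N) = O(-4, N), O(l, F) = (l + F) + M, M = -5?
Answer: 64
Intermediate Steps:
O(l, F) = -5 + F + l (O(l, F) = (l + F) - 5 = (F + l) - 5 = -5 + F + l)
w(N) = -9 + N (w(N) = -5 + N - 4 = -9 + N)
w(u(1))² = (-9 + 1)² = (-8)² = 64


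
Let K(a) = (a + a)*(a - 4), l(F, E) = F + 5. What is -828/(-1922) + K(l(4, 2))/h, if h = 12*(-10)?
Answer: -1227/3844 ≈ -0.31920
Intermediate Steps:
h = -120
l(F, E) = 5 + F
K(a) = 2*a*(-4 + a) (K(a) = (2*a)*(-4 + a) = 2*a*(-4 + a))
-828/(-1922) + K(l(4, 2))/h = -828/(-1922) + (2*(5 + 4)*(-4 + (5 + 4)))/(-120) = -828*(-1/1922) + (2*9*(-4 + 9))*(-1/120) = 414/961 + (2*9*5)*(-1/120) = 414/961 + 90*(-1/120) = 414/961 - 3/4 = -1227/3844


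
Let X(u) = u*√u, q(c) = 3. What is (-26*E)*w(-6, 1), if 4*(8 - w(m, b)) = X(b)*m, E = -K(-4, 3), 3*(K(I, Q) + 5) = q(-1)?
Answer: -988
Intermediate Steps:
K(I, Q) = -4 (K(I, Q) = -5 + (⅓)*3 = -5 + 1 = -4)
E = 4 (E = -1*(-4) = 4)
X(u) = u^(3/2)
w(m, b) = 8 - m*b^(3/2)/4 (w(m, b) = 8 - b^(3/2)*m/4 = 8 - m*b^(3/2)/4)
(-26*E)*w(-6, 1) = (-26*4)*(8 - ¼*(-6)*1^(3/2)) = -104*(8 - ¼*(-6)*1) = -104*(8 + 3/2) = -104*19/2 = -988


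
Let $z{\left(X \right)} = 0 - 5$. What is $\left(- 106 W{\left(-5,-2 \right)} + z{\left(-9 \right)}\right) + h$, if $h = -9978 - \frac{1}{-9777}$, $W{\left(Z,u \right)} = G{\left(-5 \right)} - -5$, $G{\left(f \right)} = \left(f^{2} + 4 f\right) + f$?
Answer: $- \frac{102785600}{9777} \approx -10513.0$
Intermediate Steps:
$z{\left(X \right)} = -5$ ($z{\left(X \right)} = 0 - 5 = -5$)
$G{\left(f \right)} = f^{2} + 5 f$
$W{\left(Z,u \right)} = 5$ ($W{\left(Z,u \right)} = - 5 \left(5 - 5\right) - -5 = \left(-5\right) 0 + 5 = 0 + 5 = 5$)
$h = - \frac{97554905}{9777}$ ($h = -9978 - - \frac{1}{9777} = -9978 + \frac{1}{9777} = - \frac{97554905}{9777} \approx -9978.0$)
$\left(- 106 W{\left(-5,-2 \right)} + z{\left(-9 \right)}\right) + h = \left(\left(-106\right) 5 - 5\right) - \frac{97554905}{9777} = \left(-530 - 5\right) - \frac{97554905}{9777} = -535 - \frac{97554905}{9777} = - \frac{102785600}{9777}$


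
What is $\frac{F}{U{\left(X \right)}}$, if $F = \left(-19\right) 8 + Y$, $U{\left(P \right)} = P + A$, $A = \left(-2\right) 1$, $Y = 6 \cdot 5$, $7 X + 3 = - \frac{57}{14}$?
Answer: $\frac{11956}{295} \approx 40.529$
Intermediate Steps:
$X = - \frac{99}{98}$ ($X = - \frac{3}{7} + \frac{\left(-57\right) \frac{1}{14}}{7} = - \frac{3}{7} + \frac{1}{7} \left(- \frac{57}{14}\right) = - \frac{3}{7} - \frac{57}{98} = - \frac{99}{98} \approx -1.0102$)
$Y = 30$
$A = -2$
$U{\left(P \right)} = -2 + P$ ($U{\left(P \right)} = P - 2 = -2 + P$)
$F = -122$ ($F = \left(-19\right) 8 + 30 = -152 + 30 = -122$)
$\frac{F}{U{\left(X \right)}} = - \frac{122}{-2 - \frac{99}{98}} = - \frac{122}{- \frac{295}{98}} = \left(-122\right) \left(- \frac{98}{295}\right) = \frac{11956}{295}$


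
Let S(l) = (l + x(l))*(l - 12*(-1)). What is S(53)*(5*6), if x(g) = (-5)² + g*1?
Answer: 255450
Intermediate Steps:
x(g) = 25 + g
S(l) = (12 + l)*(25 + 2*l) (S(l) = (l + (25 + l))*(l - 12*(-1)) = (25 + 2*l)*(l + 12) = (25 + 2*l)*(12 + l) = (12 + l)*(25 + 2*l))
S(53)*(5*6) = (300 + 2*53² + 49*53)*(5*6) = (300 + 2*2809 + 2597)*30 = (300 + 5618 + 2597)*30 = 8515*30 = 255450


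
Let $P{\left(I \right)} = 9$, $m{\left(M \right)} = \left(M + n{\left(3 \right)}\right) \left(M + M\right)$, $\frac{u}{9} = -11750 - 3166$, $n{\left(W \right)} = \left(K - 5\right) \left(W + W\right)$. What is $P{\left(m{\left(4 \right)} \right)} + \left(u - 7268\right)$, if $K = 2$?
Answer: $-141503$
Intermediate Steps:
$n{\left(W \right)} = - 6 W$ ($n{\left(W \right)} = \left(2 - 5\right) \left(W + W\right) = - 3 \cdot 2 W = - 6 W$)
$u = -134244$ ($u = 9 \left(-11750 - 3166\right) = 9 \left(-14916\right) = -134244$)
$m{\left(M \right)} = 2 M \left(-18 + M\right)$ ($m{\left(M \right)} = \left(M - 18\right) \left(M + M\right) = \left(M - 18\right) 2 M = \left(-18 + M\right) 2 M = 2 M \left(-18 + M\right)$)
$P{\left(m{\left(4 \right)} \right)} + \left(u - 7268\right) = 9 - 141512 = -141503$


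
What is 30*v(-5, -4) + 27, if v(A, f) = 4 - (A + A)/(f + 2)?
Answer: -3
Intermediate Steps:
v(A, f) = 4 - 2*A/(2 + f)
30*v(-5, -4) + 27 = 30*(2*(4 - 1*(-5) + 2*(-4))/(2 - 4)) + 27 = 30*(2*(4 + 5 - 8)/(-2)) + 27 = 30*(2*(-1/2)*1) + 27 = 30*(-1) + 27 = -30 + 27 = -3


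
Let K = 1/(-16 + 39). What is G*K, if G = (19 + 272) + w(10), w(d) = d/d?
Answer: 292/23 ≈ 12.696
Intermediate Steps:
w(d) = 1
K = 1/23 ≈ 0.043478
G = 292 (G = (19 + 272) + 1 = 291 + 1 = 292)
G*K = 292*(1/23) = 292/23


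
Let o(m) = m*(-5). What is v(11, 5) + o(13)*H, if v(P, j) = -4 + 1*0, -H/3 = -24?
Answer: -4684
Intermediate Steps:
H = 72 (H = -3*(-24) = 72)
o(m) = -5*m
v(P, j) = -4 (v(P, j) = -4 + 0 = -4)
v(11, 5) + o(13)*H = -4 - 5*13*72 = -4 - 65*72 = -4 - 4680 = -4684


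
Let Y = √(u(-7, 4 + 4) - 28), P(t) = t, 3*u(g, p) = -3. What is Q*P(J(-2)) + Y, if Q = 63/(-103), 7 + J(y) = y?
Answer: 567/103 + I*√29 ≈ 5.5049 + 5.3852*I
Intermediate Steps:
J(y) = -7 + y
u(g, p) = -1 (u(g, p) = (⅓)*(-3) = -1)
Y = I*√29 (Y = √(-1 - 28) = √(-29) = I*√29 ≈ 5.3852*I)
Q = -63/103 (Q = 63*(-1/103) = -63/103 ≈ -0.61165)
Q*P(J(-2)) + Y = -63*(-7 - 2)/103 + I*√29 = -63/103*(-9) + I*√29 = 567/103 + I*√29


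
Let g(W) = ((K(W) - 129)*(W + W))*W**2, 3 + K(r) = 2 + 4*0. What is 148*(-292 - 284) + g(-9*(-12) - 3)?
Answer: -301067748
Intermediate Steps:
K(r) = -1 (K(r) = -3 + (2 + 4*0) = -3 + (2 + 0) = -3 + 2 = -1)
g(W) = -260*W**3 (g(W) = ((-1 - 129)*(W + W))*W**2 = (-260*W)*W**2 = -260*W**3)
148*(-292 - 284) + g(-9*(-12) - 3) = 148*(-292 - 284) - 260*(-9*(-12) - 3)**3 = 148*(-576) - 260*(108 - 3)**3 = -85248 - 260*105**3 = -85248 - 260*1157625 = -85248 - 300982500 = -301067748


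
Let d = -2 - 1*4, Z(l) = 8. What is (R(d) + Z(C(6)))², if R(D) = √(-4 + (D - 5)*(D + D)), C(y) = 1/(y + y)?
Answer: 192 + 128*√2 ≈ 373.02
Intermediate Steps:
C(y) = 1/(2*y)
d = -6 (d = -2 - 4 = -6)
R(D) = √(-4 + 2*D*(-5 + D)) (R(D) = √(-4 + (-5 + D)*(2*D)) = √(-4 + 2*D*(-5 + D)))
(R(d) + Z(C(6)))² = (√(-4 - 10*(-6) + 2*(-6)²) + 8)² = (√(-4 + 60 + 2*36) + 8)² = (√(-4 + 60 + 72) + 8)² = (√128 + 8)² = (8*√2 + 8)² = (8 + 8*√2)²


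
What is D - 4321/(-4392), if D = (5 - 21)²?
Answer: 1128673/4392 ≈ 256.98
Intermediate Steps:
D = 256 (D = (-16)² = 256)
D - 4321/(-4392) = 256 - 4321/(-4392) = 256 - 4321*(-1/4392) = 256 + 4321/4392 = 1128673/4392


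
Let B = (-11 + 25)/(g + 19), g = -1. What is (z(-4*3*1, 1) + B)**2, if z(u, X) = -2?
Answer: 121/81 ≈ 1.4938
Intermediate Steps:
B = 7/9 (B = (-11 + 25)/(-1 + 19) = 14/18 = 14*(1/18) = 7/9 ≈ 0.77778)
(z(-4*3*1, 1) + B)**2 = (-2 + 7/9)**2 = (-11/9)**2 = 121/81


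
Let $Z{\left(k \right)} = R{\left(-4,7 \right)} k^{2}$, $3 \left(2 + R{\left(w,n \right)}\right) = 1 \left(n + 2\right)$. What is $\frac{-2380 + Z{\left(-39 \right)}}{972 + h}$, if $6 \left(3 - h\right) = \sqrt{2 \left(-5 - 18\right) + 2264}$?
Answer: $- \frac{15075450}{17110141} - \frac{2577 \sqrt{2218}}{17110141} \approx -0.88818$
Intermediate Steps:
$R{\left(w,n \right)} = - \frac{4}{3} + \frac{n}{3}$ ($R{\left(w,n \right)} = -2 + \frac{1 \left(n + 2\right)}{3} = -2 + \frac{1 \left(2 + n\right)}{3} = -2 + \frac{2 + n}{3} = -2 + \left(\frac{2}{3} + \frac{n}{3}\right) = - \frac{4}{3} + \frac{n}{3}$)
$h = 3 - \frac{\sqrt{2218}}{6}$ ($h = 3 - \frac{\sqrt{2 \left(-5 - 18\right) + 2264}}{6} = 3 - \frac{\sqrt{2 \left(-23\right) + 2264}}{6} = 3 - \frac{\sqrt{-46 + 2264}}{6} = 3 - \frac{\sqrt{2218}}{6} \approx -4.8493$)
$Z{\left(k \right)} = k^{2}$ ($Z{\left(k \right)} = \left(- \frac{4}{3} + \frac{1}{3} \cdot 7\right) k^{2} = \left(- \frac{4}{3} + \frac{7}{3}\right) k^{2} = 1 k^{2} = k^{2}$)
$\frac{-2380 + Z{\left(-39 \right)}}{972 + h} = \frac{-2380 + \left(-39\right)^{2}}{972 + \left(3 - \frac{\sqrt{2218}}{6}\right)} = \frac{-2380 + 1521}{975 - \frac{\sqrt{2218}}{6}} = - \frac{859}{975 - \frac{\sqrt{2218}}{6}}$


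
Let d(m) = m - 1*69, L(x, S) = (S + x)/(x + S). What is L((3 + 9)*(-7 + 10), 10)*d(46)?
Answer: -23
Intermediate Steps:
L(x, S) = 1 (L(x, S) = (S + x)/(S + x) = 1)
d(m) = -69 + m (d(m) = m - 69 = -69 + m)
L((3 + 9)*(-7 + 10), 10)*d(46) = 1*(-69 + 46) = 1*(-23) = -23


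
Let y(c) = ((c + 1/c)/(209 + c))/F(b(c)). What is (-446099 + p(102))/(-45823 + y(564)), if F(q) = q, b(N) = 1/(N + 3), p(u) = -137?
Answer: 64848800464/6599061319 ≈ 9.8270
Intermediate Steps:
b(N) = 1/(3 + N)
y(c) = (3 + c)*(c + 1/c)/(209 + c) (y(c) = ((c + 1/c)/(209 + c))/(1/(3 + c)) = ((c + 1/c)/(209 + c))*(3 + c) = (3 + c)*(c + 1/c)/(209 + c))
(-446099 + p(102))/(-45823 + y(564)) = (-446099 - 137)/(-45823 + (1 + 564²)*(3 + 564)/(564*(209 + 564))) = -446236/(-45823 + (1/564)*(1 + 318096)*567/773) = -446236/(-45823 + (1/564)*(1/773)*318097*567) = -446236/(-45823 + 60120333/145324) = -446236/(-6599061319/145324) = -446236*(-145324/6599061319) = 64848800464/6599061319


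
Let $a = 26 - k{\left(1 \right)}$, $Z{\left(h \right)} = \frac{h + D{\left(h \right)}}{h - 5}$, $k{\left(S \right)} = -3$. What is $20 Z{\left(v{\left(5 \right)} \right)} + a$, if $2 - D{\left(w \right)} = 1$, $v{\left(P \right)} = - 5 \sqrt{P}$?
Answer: $55 - 6 \sqrt{5} \approx 41.584$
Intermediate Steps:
$D{\left(w \right)} = 1$ ($D{\left(w \right)} = 2 - 1 = 1$)
$Z{\left(h \right)} = \frac{1 + h}{-5 + h}$ ($Z{\left(h \right)} = \frac{h + 1}{h - 5} = \frac{1 + h}{-5 + h}$)
$a = 29$ ($a = 26 - -3 = 26 + 3 = 29$)
$20 Z{\left(v{\left(5 \right)} \right)} + a = 20 \frac{1 - 5 \sqrt{5}}{-5 - 5 \sqrt{5}} + 29 = \frac{20 \left(1 - 5 \sqrt{5}\right)}{-5 - 5 \sqrt{5}} + 29 = 29 + \frac{20 \left(1 - 5 \sqrt{5}\right)}{-5 - 5 \sqrt{5}}$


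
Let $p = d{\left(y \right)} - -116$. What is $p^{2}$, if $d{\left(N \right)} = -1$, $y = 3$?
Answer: $13225$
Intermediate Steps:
$p = 115$ ($p = -1 - -116 = -1 + 116 = 115$)
$p^{2} = 115^{2} = 13225$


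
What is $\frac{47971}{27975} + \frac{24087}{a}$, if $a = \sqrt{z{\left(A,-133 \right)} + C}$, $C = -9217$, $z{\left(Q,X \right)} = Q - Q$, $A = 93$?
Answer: $\frac{47971}{27975} - \frac{24087 i \sqrt{9217}}{9217} \approx 1.7148 - 250.89 i$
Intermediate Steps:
$z{\left(Q,X \right)} = 0$
$a = i \sqrt{9217}$ ($a = \sqrt{0 - 9217} = \sqrt{-9217} = i \sqrt{9217} \approx 96.005 i$)
$\frac{47971}{27975} + \frac{24087}{a} = \frac{47971}{27975} + \frac{24087}{i \sqrt{9217}} = 47971 \cdot \frac{1}{27975} + 24087 \left(- \frac{i \sqrt{9217}}{9217}\right) = \frac{47971}{27975} - \frac{24087 i \sqrt{9217}}{9217}$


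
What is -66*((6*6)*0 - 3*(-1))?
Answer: -198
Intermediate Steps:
-66*((6*6)*0 - 3*(-1)) = -66*(36*0 + 3) = -66*(0 + 3) = -66*3 = -198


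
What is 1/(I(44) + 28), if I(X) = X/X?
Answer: 1/29 ≈ 0.034483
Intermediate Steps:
I(X) = 1
1/(I(44) + 28) = 1/(1 + 28) = 1/29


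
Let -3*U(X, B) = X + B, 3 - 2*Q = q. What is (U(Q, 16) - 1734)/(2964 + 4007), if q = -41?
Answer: -5240/20913 ≈ -0.25056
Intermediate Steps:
Q = 22 (Q = 3/2 - 1/2*(-41) = 3/2 + 41/2 = 22)
U(X, B) = -B/3 - X/3 (U(X, B) = -(X + B)/3 = -(B + X)/3 = -B/3 - X/3)
(U(Q, 16) - 1734)/(2964 + 4007) = ((-1/3*16 - 1/3*22) - 1734)/(2964 + 4007) = ((-16/3 - 22/3) - 1734)/6971 = (-38/3 - 1734)*(1/6971) = -5240/3*1/6971 = -5240/20913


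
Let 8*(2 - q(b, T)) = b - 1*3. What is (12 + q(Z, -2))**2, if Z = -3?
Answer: 3481/16 ≈ 217.56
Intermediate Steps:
q(b, T) = 19/8 - b/8 (q(b, T) = 2 - (b - 1*3)/8 = 2 - (b - 3)/8 = 2 - (-3 + b)/8 = 2 + (3/8 - b/8) = 19/8 - b/8)
(12 + q(Z, -2))**2 = (12 + (19/8 - 1/8*(-3)))**2 = (12 + (19/8 + 3/8))**2 = (12 + 11/4)**2 = (59/4)**2 = 3481/16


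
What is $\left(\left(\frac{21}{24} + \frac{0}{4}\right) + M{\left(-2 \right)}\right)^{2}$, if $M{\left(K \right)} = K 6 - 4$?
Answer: $\frac{14641}{64} \approx 228.77$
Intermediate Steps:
$M{\left(K \right)} = -4 + 6 K$ ($M{\left(K \right)} = 6 K - 4 = -4 + 6 K$)
$\left(\left(\frac{21}{24} + \frac{0}{4}\right) + M{\left(-2 \right)}\right)^{2} = \left(\left(\frac{21}{24} + \frac{0}{4}\right) + \left(-4 + 6 \left(-2\right)\right)\right)^{2} = \left(\left(21 \cdot \frac{1}{24} + 0 \cdot \frac{1}{4}\right) - 16\right)^{2} = \left(\left(\frac{7}{8} + 0\right) - 16\right)^{2} = \left(\frac{7}{8} - 16\right)^{2} = \left(- \frac{121}{8}\right)^{2} = \frac{14641}{64}$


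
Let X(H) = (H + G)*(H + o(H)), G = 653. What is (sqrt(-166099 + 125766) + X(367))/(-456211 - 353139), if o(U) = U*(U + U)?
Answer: -5502798/16187 - I*sqrt(40333)/809350 ≈ -339.95 - 0.00024814*I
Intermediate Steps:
o(U) = 2*U**2 (o(U) = U*(2*U) = 2*U**2)
X(H) = (653 + H)*(H + 2*H**2) (X(H) = (H + 653)*(H + 2*H**2) = (653 + H)*(H + 2*H**2))
(sqrt(-166099 + 125766) + X(367))/(-456211 - 353139) = (sqrt(-166099 + 125766) + 367*(653 + 2*367**2 + 1307*367))/(-456211 - 353139) = (sqrt(-40333) + 367*(653 + 2*134689 + 479669))/(-809350) = (I*sqrt(40333) + 367*(653 + 269378 + 479669))*(-1/809350) = (I*sqrt(40333) + 367*749700)*(-1/809350) = (I*sqrt(40333) + 275139900)*(-1/809350) = (275139900 + I*sqrt(40333))*(-1/809350) = -5502798/16187 - I*sqrt(40333)/809350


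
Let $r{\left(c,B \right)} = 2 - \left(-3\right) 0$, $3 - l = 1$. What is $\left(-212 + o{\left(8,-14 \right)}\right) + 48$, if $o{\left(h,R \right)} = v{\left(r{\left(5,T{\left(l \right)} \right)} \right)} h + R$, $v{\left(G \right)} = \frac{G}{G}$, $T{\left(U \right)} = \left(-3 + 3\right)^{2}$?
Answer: $-170$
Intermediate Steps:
$l = 2$ ($l = 3 - 1 = 2$)
$T{\left(U \right)} = 0$ ($T{\left(U \right)} = 0^{2} = 0$)
$r{\left(c,B \right)} = 2$ ($r{\left(c,B \right)} = 2 - 0 = 2 + 0 = 2$)
$v{\left(G \right)} = 1$
$o{\left(h,R \right)} = R + h$ ($o{\left(h,R \right)} = 1 h + R = h + R = R + h$)
$\left(-212 + o{\left(8,-14 \right)}\right) + 48 = \left(-212 + \left(-14 + 8\right)\right) + 48 = \left(-212 - 6\right) + 48 = -218 + 48 = -170$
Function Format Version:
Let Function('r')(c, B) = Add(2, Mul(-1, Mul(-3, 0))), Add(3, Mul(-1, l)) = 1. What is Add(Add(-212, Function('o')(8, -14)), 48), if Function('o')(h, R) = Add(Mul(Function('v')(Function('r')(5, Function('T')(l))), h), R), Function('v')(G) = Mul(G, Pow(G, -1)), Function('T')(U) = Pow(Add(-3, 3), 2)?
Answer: -170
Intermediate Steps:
l = 2 (l = Add(3, Mul(-1, 1)) = Add(3, -1) = 2)
Function('T')(U) = 0 (Function('T')(U) = Pow(0, 2) = 0)
Function('r')(c, B) = 2 (Function('r')(c, B) = Add(2, Mul(-1, 0)) = Add(2, 0) = 2)
Function('v')(G) = 1
Function('o')(h, R) = Add(R, h) (Function('o')(h, R) = Add(Mul(1, h), R) = Add(h, R) = Add(R, h))
Add(Add(-212, Function('o')(8, -14)), 48) = Add(Add(-212, Add(-14, 8)), 48) = Add(Add(-212, -6), 48) = Add(-218, 48) = -170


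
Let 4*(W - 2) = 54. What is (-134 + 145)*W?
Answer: 341/2 ≈ 170.50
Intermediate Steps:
W = 31/2 (W = 2 + (¼)*54 = 2 + 27/2 = 31/2 ≈ 15.500)
(-134 + 145)*W = (-134 + 145)*(31/2) = 11*(31/2) = 341/2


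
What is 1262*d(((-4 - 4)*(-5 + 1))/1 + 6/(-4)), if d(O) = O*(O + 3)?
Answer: 2578897/2 ≈ 1.2894e+6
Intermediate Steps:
d(O) = O*(3 + O)
1262*d(((-4 - 4)*(-5 + 1))/1 + 6/(-4)) = 1262*((((-4 - 4)*(-5 + 1))/1 + 6/(-4))*(3 + (((-4 - 4)*(-5 + 1))/1 + 6/(-4)))) = 1262*((-8*(-4)*1 + 6*(-¼))*(3 + (-8*(-4)*1 + 6*(-¼)))) = 1262*((32*1 - 3/2)*(3 + (32*1 - 3/2))) = 1262*((32 - 3/2)*(3 + (32 - 3/2))) = 1262*(61*(3 + 61/2)/2) = 1262*((61/2)*(67/2)) = 1262*(4087/4) = 2578897/2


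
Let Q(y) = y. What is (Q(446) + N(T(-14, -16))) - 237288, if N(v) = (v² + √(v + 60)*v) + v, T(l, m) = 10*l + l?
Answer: -213280 - 154*I*√94 ≈ -2.1328e+5 - 1493.1*I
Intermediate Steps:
T(l, m) = 11*l
N(v) = v + v² + v*√(60 + v) (N(v) = (v² + √(60 + v)*v) + v = (v² + v*√(60 + v)) + v = v + v² + v*√(60 + v))
(Q(446) + N(T(-14, -16))) - 237288 = (446 + (11*(-14))*(1 + 11*(-14) + √(60 + 11*(-14)))) - 237288 = (446 - 154*(1 - 154 + √(60 - 154))) - 237288 = (446 - 154*(1 - 154 + √(-94))) - 237288 = (446 - 154*(1 - 154 + I*√94)) - 237288 = (446 - 154*(-153 + I*√94)) - 237288 = (446 + (23562 - 154*I*√94)) - 237288 = (24008 - 154*I*√94) - 237288 = -213280 - 154*I*√94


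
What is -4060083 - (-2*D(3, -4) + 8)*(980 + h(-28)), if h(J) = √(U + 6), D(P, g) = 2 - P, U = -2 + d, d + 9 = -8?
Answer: -4069883 - 10*I*√13 ≈ -4.0699e+6 - 36.056*I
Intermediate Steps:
d = -17 (d = -9 - 8 = -17)
U = -19 (U = -2 - 17 = -19)
h(J) = I*√13 (h(J) = √(-19 + 6) = √(-13) = I*√13)
-4060083 - (-2*D(3, -4) + 8)*(980 + h(-28)) = -4060083 - (-2*(2 - 1*3) + 8)*(980 + I*√13) = -4060083 - (-2*(2 - 3) + 8)*(980 + I*√13) = -4060083 - (-2*(-1) + 8)*(980 + I*√13) = -4060083 - (2 + 8)*(980 + I*√13) = -4060083 - 10*(980 + I*√13) = -4060083 - (9800 + 10*I*√13) = -4060083 + (-9800 - 10*I*√13) = -4069883 - 10*I*√13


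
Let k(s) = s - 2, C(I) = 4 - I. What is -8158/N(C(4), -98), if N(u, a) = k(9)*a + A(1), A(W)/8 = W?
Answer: 4079/339 ≈ 12.032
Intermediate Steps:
A(W) = 8*W
k(s) = -2 + s
N(u, a) = 8 + 7*a (N(u, a) = (-2 + 9)*a + 8*1 = 7*a + 8 = 8 + 7*a)
-8158/N(C(4), -98) = -8158/(8 + 7*(-98)) = -8158/(8 - 686) = -8158/(-678) = -8158*(-1/678) = 4079/339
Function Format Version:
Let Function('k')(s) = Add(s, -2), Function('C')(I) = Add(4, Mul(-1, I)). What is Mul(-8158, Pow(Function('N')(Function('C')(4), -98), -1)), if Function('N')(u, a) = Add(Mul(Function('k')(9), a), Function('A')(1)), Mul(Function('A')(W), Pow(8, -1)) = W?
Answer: Rational(4079, 339) ≈ 12.032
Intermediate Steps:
Function('A')(W) = Mul(8, W)
Function('k')(s) = Add(-2, s)
Function('N')(u, a) = Add(8, Mul(7, a)) (Function('N')(u, a) = Add(Mul(Add(-2, 9), a), Mul(8, 1)) = Add(Mul(7, a), 8) = Add(8, Mul(7, a)))
Mul(-8158, Pow(Function('N')(Function('C')(4), -98), -1)) = Mul(-8158, Pow(Add(8, Mul(7, -98)), -1)) = Mul(-8158, Pow(Add(8, -686), -1)) = Mul(-8158, Pow(-678, -1)) = Mul(-8158, Rational(-1, 678)) = Rational(4079, 339)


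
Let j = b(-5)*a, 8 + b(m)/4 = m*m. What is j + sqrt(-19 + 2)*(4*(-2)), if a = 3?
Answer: 204 - 8*I*sqrt(17) ≈ 204.0 - 32.985*I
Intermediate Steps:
b(m) = -32 + 4*m**2 (b(m) = -32 + 4*(m*m) = -32 + 4*m**2)
j = 204 (j = (-32 + 4*(-5)**2)*3 = (-32 + 4*25)*3 = (-32 + 100)*3 = 68*3 = 204)
j + sqrt(-19 + 2)*(4*(-2)) = 204 + sqrt(-19 + 2)*(4*(-2)) = 204 + sqrt(-17)*(-8) = 204 + (I*sqrt(17))*(-8) = 204 - 8*I*sqrt(17)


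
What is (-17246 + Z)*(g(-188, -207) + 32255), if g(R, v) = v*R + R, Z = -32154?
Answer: -3506560200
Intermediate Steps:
g(R, v) = R + R*v (g(R, v) = R*v + R = R + R*v)
(-17246 + Z)*(g(-188, -207) + 32255) = (-17246 - 32154)*(-188*(1 - 207) + 32255) = -49400*(-188*(-206) + 32255) = -49400*(38728 + 32255) = -49400*70983 = -3506560200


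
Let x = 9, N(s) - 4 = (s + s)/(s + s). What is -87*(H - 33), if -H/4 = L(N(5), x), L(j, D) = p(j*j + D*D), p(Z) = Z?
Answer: 39759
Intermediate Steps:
N(s) = 5 (N(s) = 4 + (s + s)/(s + s) = 4 + (2*s)/((2*s)) = 4 + (2*s)*(1/(2*s)) = 4 + 1 = 5)
L(j, D) = D² + j² (L(j, D) = j*j + D*D = j² + D² = D² + j²)
H = -424 (H = -4*(9² + 5²) = -4*(81 + 25) = -4*106 = -424)
-87*(H - 33) = -87*(-424 - 33) = -87*(-457) = 39759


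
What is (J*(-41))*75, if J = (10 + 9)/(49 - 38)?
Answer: -58425/11 ≈ -5311.4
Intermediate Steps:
J = 19/11 ≈ 1.7273
(J*(-41))*75 = ((19/11)*(-41))*75 = -779/11*75 = -58425/11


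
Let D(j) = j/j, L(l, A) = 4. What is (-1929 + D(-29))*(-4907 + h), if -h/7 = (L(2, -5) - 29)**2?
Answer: 17895696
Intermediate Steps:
h = -4375 (h = -7*(4 - 29)**2 = -7*(-25)**2 = -7*625 = -4375)
D(j) = 1
(-1929 + D(-29))*(-4907 + h) = (-1929 + 1)*(-4907 - 4375) = -1928*(-9282) = 17895696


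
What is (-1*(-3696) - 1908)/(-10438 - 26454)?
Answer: -447/9223 ≈ -0.048466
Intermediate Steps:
(-1*(-3696) - 1908)/(-10438 - 26454) = (3696 - 1908)/(-36892) = 1788*(-1/36892) = -447/9223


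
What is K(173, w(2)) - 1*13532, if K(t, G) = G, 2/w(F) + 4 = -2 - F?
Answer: -54129/4 ≈ -13532.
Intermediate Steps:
w(F) = 2/(-6 - F) (w(F) = 2/(-4 + (-2 - F)) = 2/(-6 - F))
K(173, w(2)) - 1*13532 = -2/(6 + 2) - 1*13532 = -2/8 - 13532 = -2*⅛ - 13532 = -¼ - 13532 = -54129/4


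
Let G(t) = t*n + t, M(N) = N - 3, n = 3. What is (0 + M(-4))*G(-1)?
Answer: 28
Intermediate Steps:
M(N) = -3 + N
G(t) = 4*t (G(t) = t*3 + t = 3*t + t = 4*t)
(0 + M(-4))*G(-1) = (0 + (-3 - 4))*(4*(-1)) = (0 - 7)*(-4) = -7*(-4) = 28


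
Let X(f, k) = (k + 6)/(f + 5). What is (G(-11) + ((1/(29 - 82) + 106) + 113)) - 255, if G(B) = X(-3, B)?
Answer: -4083/106 ≈ -38.519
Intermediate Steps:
X(f, k) = (6 + k)/(5 + f)
G(B) = 3 + B/2 (G(B) = (6 + B)/(5 - 3) = (6 + B)/2 = 3 + B/2)
(G(-11) + ((1/(29 - 82) + 106) + 113)) - 255 = ((3 + (½)*(-11)) + ((1/(29 - 82) + 106) + 113)) - 255 = ((3 - 11/2) + ((1/(-53) + 106) + 113)) - 255 = (-5/2 + ((-1/53 + 106) + 113)) - 255 = (-5/2 + (5617/53 + 113)) - 255 = (-5/2 + 11606/53) - 255 = 22947/106 - 255 = -4083/106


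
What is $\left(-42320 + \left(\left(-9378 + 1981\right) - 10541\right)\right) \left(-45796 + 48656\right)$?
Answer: $-172337880$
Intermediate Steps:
$\left(-42320 + \left(\left(-9378 + 1981\right) - 10541\right)\right) \left(-45796 + 48656\right) = \left(-42320 - 17938\right) 2860 = \left(-60258\right) 2860 = -172337880$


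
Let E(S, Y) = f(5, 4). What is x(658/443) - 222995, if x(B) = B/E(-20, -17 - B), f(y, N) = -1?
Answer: -98787443/443 ≈ -2.2300e+5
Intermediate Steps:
E(S, Y) = -1
x(B) = -B (x(B) = B/(-1) = B*(-1) = -B)
x(658/443) - 222995 = -658/443 - 222995 = -98787443/443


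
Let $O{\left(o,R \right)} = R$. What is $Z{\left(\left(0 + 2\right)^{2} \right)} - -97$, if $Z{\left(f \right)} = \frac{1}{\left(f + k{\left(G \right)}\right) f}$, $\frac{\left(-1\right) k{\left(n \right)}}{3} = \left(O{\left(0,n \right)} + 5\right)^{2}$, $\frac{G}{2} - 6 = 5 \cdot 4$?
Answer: $\frac{3780283}{38972} \approx 97.0$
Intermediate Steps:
$G = 52$ ($G = 12 + 2 \cdot 5 \cdot 4 = 12 + 2 \cdot 20 = 12 + 40 = 52$)
$k{\left(n \right)} = - 3 \left(5 + n\right)^{2}$ ($k{\left(n \right)} = - 3 \left(n + 5\right)^{2} = - 3 \left(5 + n\right)^{2}$)
$Z{\left(f \right)} = \frac{1}{f \left(-9747 + f\right)}$ ($Z{\left(f \right)} = \frac{1}{\left(f - 3 \left(5 + 52\right)^{2}\right) f} = \frac{1}{\left(f - 3 \cdot 57^{2}\right) f} = \frac{1}{\left(f - 9747\right) f} = \frac{1}{\left(-9747 + f\right) f} = \frac{1}{f \left(-9747 + f\right)}$)
$Z{\left(\left(0 + 2\right)^{2} \right)} - -97 = \frac{1}{\left(0 + 2\right)^{2} \left(-9747 + \left(0 + 2\right)^{2}\right)} - -97 = \frac{1}{2^{2} \left(-9747 + 2^{2}\right)} + 97 = \frac{1}{4 \left(-9747 + 4\right)} + 97 = \frac{1}{4 \left(-9743\right)} + 97 = \frac{1}{4} \left(- \frac{1}{9743}\right) + 97 = - \frac{1}{38972} + 97 = \frac{3780283}{38972}$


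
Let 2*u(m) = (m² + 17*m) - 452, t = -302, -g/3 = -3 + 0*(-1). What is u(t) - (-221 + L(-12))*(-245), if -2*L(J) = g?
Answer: -24877/2 ≈ -12439.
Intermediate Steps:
g = 9 (g = -3*(-3 + 0*(-1)) = -3*(-3 + 0) = -3*(-3) = 9)
L(J) = -9/2 (L(J) = -½*9 = -9/2)
u(m) = -226 + m²/2 + 17*m/2 (u(m) = ((m² + 17*m) - 452)/2 = (-452 + m² + 17*m)/2 = -226 + m²/2 + 17*m/2)
u(t) - (-221 + L(-12))*(-245) = (-226 + (½)*(-302)² + (17/2)*(-302)) - (-221 - 9/2)*(-245) = (-226 + (½)*91204 - 2567) - (-451)*(-245)/2 = (-226 + 45602 - 2567) - 1*110495/2 = 42809 - 110495/2 = -24877/2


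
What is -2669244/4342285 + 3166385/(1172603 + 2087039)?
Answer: 5048566239077/14154294561970 ≈ 0.35668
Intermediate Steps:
-2669244/4342285 + 3166385/(1172603 + 2087039) = -2669244*1/4342285 + 3166385/3259642 = -2669244/4342285 + 3166385*(1/3259642) = -2669244/4342285 + 3166385/3259642 = 5048566239077/14154294561970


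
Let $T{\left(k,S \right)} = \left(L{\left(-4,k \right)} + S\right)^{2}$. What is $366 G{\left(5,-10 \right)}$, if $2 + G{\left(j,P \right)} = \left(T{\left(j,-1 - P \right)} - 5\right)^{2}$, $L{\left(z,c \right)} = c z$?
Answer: $4924164$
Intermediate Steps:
$T{\left(k,S \right)} = \left(S - 4 k\right)^{2}$ ($T{\left(k,S \right)} = \left(k \left(-4\right) + S\right)^{2} = \left(- 4 k + S\right)^{2} = \left(S - 4 k\right)^{2}$)
$G{\left(j,P \right)} = -2 + \left(-5 + \left(-1 - P - 4 j\right)^{2}\right)^{2}$ ($G{\left(j,P \right)} = -2 + \left(\left(\left(-1 - P\right) - 4 j\right)^{2} - 5\right)^{2} = -2 + \left(\left(-1 - P - 4 j\right)^{2} - 5\right)^{2} = -2 + \left(-5 + \left(-1 - P - 4 j\right)^{2}\right)^{2}$)
$366 G{\left(5,-10 \right)} = 366 \left(-2 + \left(-5 + \left(1 - 10 + 4 \cdot 5\right)^{2}\right)^{2}\right) = 366 \left(-2 + \left(-5 + \left(1 - 10 + 20\right)^{2}\right)^{2}\right) = 366 \left(-2 + \left(-5 + 11^{2}\right)^{2}\right) = 366 \left(-2 + \left(-5 + 121\right)^{2}\right) = 366 \left(-2 + 116^{2}\right) = 366 \left(-2 + 13456\right) = 366 \cdot 13454 = 4924164$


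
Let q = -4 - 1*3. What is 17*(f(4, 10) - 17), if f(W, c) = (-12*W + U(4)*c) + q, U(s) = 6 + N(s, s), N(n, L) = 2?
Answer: 136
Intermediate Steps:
q = -7 (q = -4 - 3 = -7)
U(s) = 8 (U(s) = 6 + 2 = 8)
f(W, c) = -7 - 12*W + 8*c (f(W, c) = (-12*W + 8*c) - 7 = -7 - 12*W + 8*c)
17*(f(4, 10) - 17) = 17*((-7 - 12*4 + 8*10) - 17) = 17*((-7 - 48 + 80) - 17) = 17*(25 - 17) = 17*8 = 136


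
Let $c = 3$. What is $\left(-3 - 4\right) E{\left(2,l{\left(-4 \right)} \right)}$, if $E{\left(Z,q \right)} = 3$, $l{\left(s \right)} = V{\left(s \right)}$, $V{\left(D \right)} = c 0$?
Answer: $-21$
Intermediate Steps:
$V{\left(D \right)} = 0$ ($V{\left(D \right)} = 3 \cdot 0 = 0$)
$l{\left(s \right)} = 0$
$\left(-3 - 4\right) E{\left(2,l{\left(-4 \right)} \right)} = \left(-3 - 4\right) 3 = \left(-7\right) 3 = -21$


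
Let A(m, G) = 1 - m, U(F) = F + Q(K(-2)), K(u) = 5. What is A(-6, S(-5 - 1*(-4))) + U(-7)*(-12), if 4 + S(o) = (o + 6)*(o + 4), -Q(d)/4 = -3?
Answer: -53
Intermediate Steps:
Q(d) = 12 (Q(d) = -4*(-3) = 12)
S(o) = -4 + (4 + o)*(6 + o) (S(o) = -4 + (o + 6)*(o + 4) = -4 + (6 + o)*(4 + o) = -4 + (4 + o)*(6 + o))
U(F) = 12 + F (U(F) = F + 12 = 12 + F)
A(-6, S(-5 - 1*(-4))) + U(-7)*(-12) = (1 - 1*(-6)) + (12 - 7)*(-12) = (1 + 6) + 5*(-12) = 7 - 60 = -53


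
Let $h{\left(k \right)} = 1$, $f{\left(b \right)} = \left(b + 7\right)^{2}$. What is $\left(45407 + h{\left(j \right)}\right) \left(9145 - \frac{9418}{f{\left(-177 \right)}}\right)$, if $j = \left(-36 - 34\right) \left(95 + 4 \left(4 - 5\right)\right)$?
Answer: $\frac{176477578992}{425} \approx 4.1524 \cdot 10^{8}$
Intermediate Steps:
$j = -6370$ ($j = - 70 \left(95 + 4 \left(-1\right)\right) = - 70 \left(95 - 4\right) = \left(-70\right) 91 = -6370$)
$f{\left(b \right)} = \left(7 + b\right)^{2}$
$\left(45407 + h{\left(j \right)}\right) \left(9145 - \frac{9418}{f{\left(-177 \right)}}\right) = \left(45407 + 1\right) \left(9145 - \frac{9418}{\left(7 - 177\right)^{2}}\right) = 45408 \left(9145 - \frac{9418}{\left(-170\right)^{2}}\right) = 45408 \left(9145 - \frac{9418}{28900}\right) = 45408 \left(9145 - \frac{277}{850}\right) = 45408 \cdot \frac{7772973}{850} = \frac{176477578992}{425}$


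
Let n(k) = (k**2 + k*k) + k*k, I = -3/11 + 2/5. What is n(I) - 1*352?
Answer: -1064653/3025 ≈ -351.95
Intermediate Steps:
I = 7/55 (I = -3*1/11 + 2*(1/5) = -3/11 + 2/5 = 7/55 ≈ 0.12727)
n(k) = 3*k**2 (n(k) = (k**2 + k**2) + k**2 = 2*k**2 + k**2 = 3*k**2)
n(I) - 1*352 = 3*(7/55)**2 - 1*352 = 3*(49/3025) - 352 = 147/3025 - 352 = -1064653/3025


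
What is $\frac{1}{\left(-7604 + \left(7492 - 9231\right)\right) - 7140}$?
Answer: $- \frac{1}{16483} \approx -6.0669 \cdot 10^{-5}$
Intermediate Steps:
$\frac{1}{\left(-7604 + \left(7492 - 9231\right)\right) - 7140} = \frac{1}{\left(-7604 - 1739\right) - 7140} = \frac{1}{-9343 - 7140} = \frac{1}{-16483} = - \frac{1}{16483}$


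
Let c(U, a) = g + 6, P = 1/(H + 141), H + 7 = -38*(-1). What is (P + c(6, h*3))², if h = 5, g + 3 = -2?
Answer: 29929/29584 ≈ 1.0117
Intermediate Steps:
g = -5 (g = -3 - 2 = -5)
H = 31 (H = -7 - 38*(-1) = -7 + 38 = 31)
P = 1/172 (P = 1/(31 + 141) = 1/172 ≈ 0.0058140)
c(U, a) = 1 (c(U, a) = -5 + 6 = 1)
(P + c(6, h*3))² = (1/172 + 1)² = (173/172)² = 29929/29584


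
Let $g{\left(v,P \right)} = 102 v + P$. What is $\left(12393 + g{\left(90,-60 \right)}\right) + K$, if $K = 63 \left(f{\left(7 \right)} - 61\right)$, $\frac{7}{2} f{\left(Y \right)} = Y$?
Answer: $17796$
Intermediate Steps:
$g{\left(v,P \right)} = P + 102 v$
$f{\left(Y \right)} = \frac{2 Y}{7}$
$K = -3717$ ($K = 63 \left(\frac{2}{7} \cdot 7 - 61\right) = 63 \left(2 - 61\right) = 63 \left(-59\right) = -3717$)
$\left(12393 + g{\left(90,-60 \right)}\right) + K = \left(12393 + \left(-60 + 102 \cdot 90\right)\right) - 3717 = \left(12393 + \left(-60 + 9180\right)\right) - 3717 = \left(12393 + 9120\right) - 3717 = 21513 - 3717 = 17796$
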